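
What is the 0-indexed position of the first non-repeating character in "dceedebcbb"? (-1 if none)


Input: dceedebcbb
Character frequencies:
  'b': 3
  'c': 2
  'd': 2
  'e': 3
Scanning left to right for freq == 1:
  Position 0 ('d'): freq=2, skip
  Position 1 ('c'): freq=2, skip
  Position 2 ('e'): freq=3, skip
  Position 3 ('e'): freq=3, skip
  Position 4 ('d'): freq=2, skip
  Position 5 ('e'): freq=3, skip
  Position 6 ('b'): freq=3, skip
  Position 7 ('c'): freq=2, skip
  Position 8 ('b'): freq=3, skip
  Position 9 ('b'): freq=3, skip
  No unique character found => answer = -1

-1


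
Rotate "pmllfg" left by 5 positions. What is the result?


Input: "pmllfg", rotate left by 5
First 5 characters: "pmllf"
Remaining characters: "g"
Concatenate remaining + first: "g" + "pmllf" = "gpmllf"

gpmllf


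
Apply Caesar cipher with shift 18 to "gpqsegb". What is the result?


Caesar cipher: shift "gpqsegb" by 18
  'g' (pos 6) + 18 = pos 24 = 'y'
  'p' (pos 15) + 18 = pos 7 = 'h'
  'q' (pos 16) + 18 = pos 8 = 'i'
  's' (pos 18) + 18 = pos 10 = 'k'
  'e' (pos 4) + 18 = pos 22 = 'w'
  'g' (pos 6) + 18 = pos 24 = 'y'
  'b' (pos 1) + 18 = pos 19 = 't'
Result: yhikwyt

yhikwyt


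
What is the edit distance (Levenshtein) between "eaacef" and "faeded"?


Computing edit distance: "eaacef" -> "faeded"
DP table:
           f    a    e    d    e    d
      0    1    2    3    4    5    6
  e   1    1    2    2    3    4    5
  a   2    2    1    2    3    4    5
  a   3    3    2    2    3    4    5
  c   4    4    3    3    3    4    5
  e   5    5    4    3    4    3    4
  f   6    5    5    4    4    4    4
Edit distance = dp[6][6] = 4

4


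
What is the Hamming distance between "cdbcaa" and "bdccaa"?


Comparing "cdbcaa" and "bdccaa" position by position:
  Position 0: 'c' vs 'b' => differ
  Position 1: 'd' vs 'd' => same
  Position 2: 'b' vs 'c' => differ
  Position 3: 'c' vs 'c' => same
  Position 4: 'a' vs 'a' => same
  Position 5: 'a' vs 'a' => same
Total differences (Hamming distance): 2

2


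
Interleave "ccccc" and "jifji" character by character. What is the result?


Interleaving "ccccc" and "jifji":
  Position 0: 'c' from first, 'j' from second => "cj"
  Position 1: 'c' from first, 'i' from second => "ci"
  Position 2: 'c' from first, 'f' from second => "cf"
  Position 3: 'c' from first, 'j' from second => "cj"
  Position 4: 'c' from first, 'i' from second => "ci"
Result: cjcicfcjci

cjcicfcjci


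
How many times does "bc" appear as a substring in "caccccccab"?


Searching for "bc" in "caccccccab"
Scanning each position:
  Position 0: "ca" => no
  Position 1: "ac" => no
  Position 2: "cc" => no
  Position 3: "cc" => no
  Position 4: "cc" => no
  Position 5: "cc" => no
  Position 6: "cc" => no
  Position 7: "ca" => no
  Position 8: "ab" => no
Total occurrences: 0

0


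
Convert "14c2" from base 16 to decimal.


Input: "14c2" in base 16
Positional expansion:
  Digit '1' (value 1) x 16^3 = 4096
  Digit '4' (value 4) x 16^2 = 1024
  Digit 'c' (value 12) x 16^1 = 192
  Digit '2' (value 2) x 16^0 = 2
Sum = 5314

5314


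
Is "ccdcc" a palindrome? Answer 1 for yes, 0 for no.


Input: ccdcc
Reversed: ccdcc
  Compare pos 0 ('c') with pos 4 ('c'): match
  Compare pos 1 ('c') with pos 3 ('c'): match
Result: palindrome

1


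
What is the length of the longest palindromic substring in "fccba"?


Input: "fccba"
Checking substrings for palindromes:
  [1:3] "cc" (len 2) => palindrome
Longest palindromic substring: "cc" with length 2

2


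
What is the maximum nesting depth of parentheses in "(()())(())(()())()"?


Input: "(()())(())(()())()"
Tracking depth:
  Position 0 '(': depth becomes 1
  Position 1 '(': depth becomes 2
  Position 2 ')': depth becomes 1
  Position 3 '(': depth becomes 2
  Position 4 ')': depth becomes 1
  Position 5 ')': depth becomes 0
  Position 6 '(': depth becomes 1
  Position 7 '(': depth becomes 2
  Position 8 ')': depth becomes 1
  Position 9 ')': depth becomes 0
  Position 10 '(': depth becomes 1
  Position 11 '(': depth becomes 2
  Position 12 ')': depth becomes 1
  Position 13 '(': depth becomes 2
  Position 14 ')': depth becomes 1
  Position 15 ')': depth becomes 0
  Position 16 '(': depth becomes 1
  Position 17 ')': depth becomes 0
Maximum depth reached: 2

2


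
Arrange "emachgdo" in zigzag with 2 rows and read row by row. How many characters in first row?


Zigzag "emachgdo" into 2 rows:
Placing characters:
  'e' => row 0
  'm' => row 1
  'a' => row 0
  'c' => row 1
  'h' => row 0
  'g' => row 1
  'd' => row 0
  'o' => row 1
Rows:
  Row 0: "eahd"
  Row 1: "mcgo"
First row length: 4

4


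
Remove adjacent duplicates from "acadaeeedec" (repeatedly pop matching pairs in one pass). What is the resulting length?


Input: acadaeeedec
Stack-based adjacent duplicate removal:
  Read 'a': push. Stack: a
  Read 'c': push. Stack: ac
  Read 'a': push. Stack: aca
  Read 'd': push. Stack: acad
  Read 'a': push. Stack: acada
  Read 'e': push. Stack: acadae
  Read 'e': matches stack top 'e' => pop. Stack: acada
  Read 'e': push. Stack: acadae
  Read 'd': push. Stack: acadaed
  Read 'e': push. Stack: acadaede
  Read 'c': push. Stack: acadaedec
Final stack: "acadaedec" (length 9)

9


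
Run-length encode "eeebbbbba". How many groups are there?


Input: eeebbbbba
Scanning for consecutive runs:
  Group 1: 'e' x 3 (positions 0-2)
  Group 2: 'b' x 5 (positions 3-7)
  Group 3: 'a' x 1 (positions 8-8)
Total groups: 3

3


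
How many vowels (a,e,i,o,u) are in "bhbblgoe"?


Input: bhbblgoe
Checking each character:
  'b' at position 0: consonant
  'h' at position 1: consonant
  'b' at position 2: consonant
  'b' at position 3: consonant
  'l' at position 4: consonant
  'g' at position 5: consonant
  'o' at position 6: vowel (running total: 1)
  'e' at position 7: vowel (running total: 2)
Total vowels: 2

2


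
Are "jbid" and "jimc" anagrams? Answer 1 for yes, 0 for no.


Strings: "jbid", "jimc"
Sorted first:  bdij
Sorted second: cijm
Differ at position 0: 'b' vs 'c' => not anagrams

0


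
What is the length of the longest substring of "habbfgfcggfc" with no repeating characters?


Input: "habbfgfcggfc"
Sliding window (track last position of each char):
  Position 0 ('h'): window [0,0] length 1 -- new best
  Position 1 ('a'): window [0,1] length 2 -- new best
  Position 2 ('b'): window [0,2] length 3 -- new best
  Position 3 ('b'): repeat (last at 2), move window start to 3
  Position 3 ('b'): window [3,3] length 1
  Position 4 ('f'): window [3,4] length 2
  Position 5 ('g'): window [3,5] length 3
  Position 6 ('f'): repeat (last at 4), move window start to 5
  Position 6 ('f'): window [5,6] length 2
  Position 7 ('c'): window [5,7] length 3
  Position 8 ('g'): repeat (last at 5), move window start to 6
  Position 8 ('g'): window [6,8] length 3
  Position 9 ('g'): repeat (last at 8), move window start to 9
  Position 9 ('g'): window [9,9] length 1
  Position 10 ('f'): window [9,10] length 2
  Position 11 ('c'): window [9,11] length 3
Longest substring with no repeats: "hab" with length 3

3


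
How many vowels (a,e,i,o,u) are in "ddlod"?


Input: ddlod
Checking each character:
  'd' at position 0: consonant
  'd' at position 1: consonant
  'l' at position 2: consonant
  'o' at position 3: vowel (running total: 1)
  'd' at position 4: consonant
Total vowels: 1

1


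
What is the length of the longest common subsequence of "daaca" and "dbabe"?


LCS of "daaca" and "dbabe"
DP table:
           d    b    a    b    e
      0    0    0    0    0    0
  d   0    1    1    1    1    1
  a   0    1    1    2    2    2
  a   0    1    1    2    2    2
  c   0    1    1    2    2    2
  a   0    1    1    2    2    2
LCS length = dp[5][5] = 2

2


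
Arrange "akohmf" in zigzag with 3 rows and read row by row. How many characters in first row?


Zigzag "akohmf" into 3 rows:
Placing characters:
  'a' => row 0
  'k' => row 1
  'o' => row 2
  'h' => row 1
  'm' => row 0
  'f' => row 1
Rows:
  Row 0: "am"
  Row 1: "khf"
  Row 2: "o"
First row length: 2

2


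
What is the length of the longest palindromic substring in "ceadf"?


Input: "ceadf"
Checking substrings for palindromes:
  No multi-char palindromic substrings found
Longest palindromic substring: "c" with length 1

1


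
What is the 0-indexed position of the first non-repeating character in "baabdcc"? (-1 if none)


Input: baabdcc
Character frequencies:
  'a': 2
  'b': 2
  'c': 2
  'd': 1
Scanning left to right for freq == 1:
  Position 0 ('b'): freq=2, skip
  Position 1 ('a'): freq=2, skip
  Position 2 ('a'): freq=2, skip
  Position 3 ('b'): freq=2, skip
  Position 4 ('d'): unique! => answer = 4

4


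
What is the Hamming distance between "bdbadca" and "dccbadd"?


Comparing "bdbadca" and "dccbadd" position by position:
  Position 0: 'b' vs 'd' => differ
  Position 1: 'd' vs 'c' => differ
  Position 2: 'b' vs 'c' => differ
  Position 3: 'a' vs 'b' => differ
  Position 4: 'd' vs 'a' => differ
  Position 5: 'c' vs 'd' => differ
  Position 6: 'a' vs 'd' => differ
Total differences (Hamming distance): 7

7


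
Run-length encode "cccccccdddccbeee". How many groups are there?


Input: cccccccdddccbeee
Scanning for consecutive runs:
  Group 1: 'c' x 7 (positions 0-6)
  Group 2: 'd' x 3 (positions 7-9)
  Group 3: 'c' x 2 (positions 10-11)
  Group 4: 'b' x 1 (positions 12-12)
  Group 5: 'e' x 3 (positions 13-15)
Total groups: 5

5


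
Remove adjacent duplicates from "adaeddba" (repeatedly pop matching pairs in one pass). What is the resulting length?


Input: adaeddba
Stack-based adjacent duplicate removal:
  Read 'a': push. Stack: a
  Read 'd': push. Stack: ad
  Read 'a': push. Stack: ada
  Read 'e': push. Stack: adae
  Read 'd': push. Stack: adaed
  Read 'd': matches stack top 'd' => pop. Stack: adae
  Read 'b': push. Stack: adaeb
  Read 'a': push. Stack: adaeba
Final stack: "adaeba" (length 6)

6


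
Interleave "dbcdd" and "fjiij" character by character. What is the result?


Interleaving "dbcdd" and "fjiij":
  Position 0: 'd' from first, 'f' from second => "df"
  Position 1: 'b' from first, 'j' from second => "bj"
  Position 2: 'c' from first, 'i' from second => "ci"
  Position 3: 'd' from first, 'i' from second => "di"
  Position 4: 'd' from first, 'j' from second => "dj"
Result: dfbjcididj

dfbjcididj


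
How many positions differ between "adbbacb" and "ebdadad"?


Comparing "adbbacb" and "ebdadad" position by position:
  Position 0: 'a' vs 'e' => DIFFER
  Position 1: 'd' vs 'b' => DIFFER
  Position 2: 'b' vs 'd' => DIFFER
  Position 3: 'b' vs 'a' => DIFFER
  Position 4: 'a' vs 'd' => DIFFER
  Position 5: 'c' vs 'a' => DIFFER
  Position 6: 'b' vs 'd' => DIFFER
Positions that differ: 7

7


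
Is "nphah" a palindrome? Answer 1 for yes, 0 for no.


Input: nphah
Reversed: hahpn
  Compare pos 0 ('n') with pos 4 ('h'): MISMATCH
  Compare pos 1 ('p') with pos 3 ('a'): MISMATCH
Result: not a palindrome

0


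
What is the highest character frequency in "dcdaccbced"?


Input: dcdaccbced
Character counts:
  'a': 1
  'b': 1
  'c': 4
  'd': 3
  'e': 1
Maximum frequency: 4

4


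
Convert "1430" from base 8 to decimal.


Input: "1430" in base 8
Positional expansion:
  Digit '1' (value 1) x 8^3 = 512
  Digit '4' (value 4) x 8^2 = 256
  Digit '3' (value 3) x 8^1 = 24
  Digit '0' (value 0) x 8^0 = 0
Sum = 792

792


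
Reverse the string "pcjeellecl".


Input: pcjeellecl
Reading characters right to left:
  Position 9: 'l'
  Position 8: 'c'
  Position 7: 'e'
  Position 6: 'l'
  Position 5: 'l'
  Position 4: 'e'
  Position 3: 'e'
  Position 2: 'j'
  Position 1: 'c'
  Position 0: 'p'
Reversed: lcelleejcp

lcelleejcp


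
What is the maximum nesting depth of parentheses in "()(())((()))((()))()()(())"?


Input: "()(())((()))((()))()()(())"
Tracking depth:
  Position 0 '(': depth becomes 1
  Position 1 ')': depth becomes 0
  Position 2 '(': depth becomes 1
  Position 3 '(': depth becomes 2
  Position 4 ')': depth becomes 1
  Position 5 ')': depth becomes 0
  Position 6 '(': depth becomes 1
  Position 7 '(': depth becomes 2
  Position 8 '(': depth becomes 3
  Position 9 ')': depth becomes 2
  Position 10 ')': depth becomes 1
  Position 11 ')': depth becomes 0
  Position 12 '(': depth becomes 1
  Position 13 '(': depth becomes 2
  Position 14 '(': depth becomes 3
  Position 15 ')': depth becomes 2
  Position 16 ')': depth becomes 1
  Position 17 ')': depth becomes 0
  Position 18 '(': depth becomes 1
  Position 19 ')': depth becomes 0
  Position 20 '(': depth becomes 1
  Position 21 ')': depth becomes 0
  Position 22 '(': depth becomes 1
  Position 23 '(': depth becomes 2
  Position 24 ')': depth becomes 1
  Position 25 ')': depth becomes 0
Maximum depth reached: 3

3


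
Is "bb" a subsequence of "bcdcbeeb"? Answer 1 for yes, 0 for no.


Check if "bb" is a subsequence of "bcdcbeeb"
Greedy scan:
  Position 0 ('b'): matches sub[0] = 'b'
  Position 1 ('c'): no match needed
  Position 2 ('d'): no match needed
  Position 3 ('c'): no match needed
  Position 4 ('b'): matches sub[1] = 'b'
  Position 5 ('e'): no match needed
  Position 6 ('e'): no match needed
  Position 7 ('b'): no match needed
All 2 characters matched => is a subsequence

1


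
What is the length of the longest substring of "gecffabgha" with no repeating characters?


Input: "gecffabgha"
Sliding window (track last position of each char):
  Position 0 ('g'): window [0,0] length 1 -- new best
  Position 1 ('e'): window [0,1] length 2 -- new best
  Position 2 ('c'): window [0,2] length 3 -- new best
  Position 3 ('f'): window [0,3] length 4 -- new best
  Position 4 ('f'): repeat (last at 3), move window start to 4
  Position 4 ('f'): window [4,4] length 1
  Position 5 ('a'): window [4,5] length 2
  Position 6 ('b'): window [4,6] length 3
  Position 7 ('g'): window [4,7] length 4
  Position 8 ('h'): window [4,8] length 5 -- new best
  Position 9 ('a'): repeat (last at 5), move window start to 6
  Position 9 ('a'): window [6,9] length 4
Longest substring with no repeats: "fabgh" with length 5

5


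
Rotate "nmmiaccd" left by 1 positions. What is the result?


Input: "nmmiaccd", rotate left by 1
First 1 characters: "n"
Remaining characters: "mmiaccd"
Concatenate remaining + first: "mmiaccd" + "n" = "mmiaccdn"

mmiaccdn


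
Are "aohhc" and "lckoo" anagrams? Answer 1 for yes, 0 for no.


Strings: "aohhc", "lckoo"
Sorted first:  achho
Sorted second: ckloo
Differ at position 0: 'a' vs 'c' => not anagrams

0


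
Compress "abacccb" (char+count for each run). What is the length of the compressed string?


Input: abacccb
Runs:
  'a' x 1 => "a1"
  'b' x 1 => "b1"
  'a' x 1 => "a1"
  'c' x 3 => "c3"
  'b' x 1 => "b1"
Compressed: "a1b1a1c3b1"
Compressed length: 10

10


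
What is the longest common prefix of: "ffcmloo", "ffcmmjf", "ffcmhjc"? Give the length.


Words: ffcmloo, ffcmmjf, ffcmhjc
  Position 0: all 'f' => match
  Position 1: all 'f' => match
  Position 2: all 'c' => match
  Position 3: all 'm' => match
  Position 4: ('l', 'm', 'h') => mismatch, stop
LCP = "ffcm" (length 4)

4


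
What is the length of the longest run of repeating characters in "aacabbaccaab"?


Input: "aacabbaccaab"
Scanning for longest run:
  Position 1 ('a'): continues run of 'a', length=2
  Position 2 ('c'): new char, reset run to 1
  Position 3 ('a'): new char, reset run to 1
  Position 4 ('b'): new char, reset run to 1
  Position 5 ('b'): continues run of 'b', length=2
  Position 6 ('a'): new char, reset run to 1
  Position 7 ('c'): new char, reset run to 1
  Position 8 ('c'): continues run of 'c', length=2
  Position 9 ('a'): new char, reset run to 1
  Position 10 ('a'): continues run of 'a', length=2
  Position 11 ('b'): new char, reset run to 1
Longest run: 'a' with length 2

2


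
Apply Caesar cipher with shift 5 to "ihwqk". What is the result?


Caesar cipher: shift "ihwqk" by 5
  'i' (pos 8) + 5 = pos 13 = 'n'
  'h' (pos 7) + 5 = pos 12 = 'm'
  'w' (pos 22) + 5 = pos 1 = 'b'
  'q' (pos 16) + 5 = pos 21 = 'v'
  'k' (pos 10) + 5 = pos 15 = 'p'
Result: nmbvp

nmbvp


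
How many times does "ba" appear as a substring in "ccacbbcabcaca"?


Searching for "ba" in "ccacbbcabcaca"
Scanning each position:
  Position 0: "cc" => no
  Position 1: "ca" => no
  Position 2: "ac" => no
  Position 3: "cb" => no
  Position 4: "bb" => no
  Position 5: "bc" => no
  Position 6: "ca" => no
  Position 7: "ab" => no
  Position 8: "bc" => no
  Position 9: "ca" => no
  Position 10: "ac" => no
  Position 11: "ca" => no
Total occurrences: 0

0


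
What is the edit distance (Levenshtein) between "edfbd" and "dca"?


Computing edit distance: "edfbd" -> "dca"
DP table:
           d    c    a
      0    1    2    3
  e   1    1    2    3
  d   2    1    2    3
  f   3    2    2    3
  b   4    3    3    3
  d   5    4    4    4
Edit distance = dp[5][3] = 4

4


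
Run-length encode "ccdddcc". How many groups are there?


Input: ccdddcc
Scanning for consecutive runs:
  Group 1: 'c' x 2 (positions 0-1)
  Group 2: 'd' x 3 (positions 2-4)
  Group 3: 'c' x 2 (positions 5-6)
Total groups: 3

3


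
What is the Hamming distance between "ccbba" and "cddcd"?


Comparing "ccbba" and "cddcd" position by position:
  Position 0: 'c' vs 'c' => same
  Position 1: 'c' vs 'd' => differ
  Position 2: 'b' vs 'd' => differ
  Position 3: 'b' vs 'c' => differ
  Position 4: 'a' vs 'd' => differ
Total differences (Hamming distance): 4

4


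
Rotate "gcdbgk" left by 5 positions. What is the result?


Input: "gcdbgk", rotate left by 5
First 5 characters: "gcdbg"
Remaining characters: "k"
Concatenate remaining + first: "k" + "gcdbg" = "kgcdbg"

kgcdbg


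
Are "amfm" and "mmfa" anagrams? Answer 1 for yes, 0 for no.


Strings: "amfm", "mmfa"
Sorted first:  afmm
Sorted second: afmm
Sorted forms match => anagrams

1


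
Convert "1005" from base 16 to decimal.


Input: "1005" in base 16
Positional expansion:
  Digit '1' (value 1) x 16^3 = 4096
  Digit '0' (value 0) x 16^2 = 0
  Digit '0' (value 0) x 16^1 = 0
  Digit '5' (value 5) x 16^0 = 5
Sum = 4101

4101


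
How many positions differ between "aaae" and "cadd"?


Comparing "aaae" and "cadd" position by position:
  Position 0: 'a' vs 'c' => DIFFER
  Position 1: 'a' vs 'a' => same
  Position 2: 'a' vs 'd' => DIFFER
  Position 3: 'e' vs 'd' => DIFFER
Positions that differ: 3

3


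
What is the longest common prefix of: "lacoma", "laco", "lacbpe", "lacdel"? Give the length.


Words: lacoma, laco, lacbpe, lacdel
  Position 0: all 'l' => match
  Position 1: all 'a' => match
  Position 2: all 'c' => match
  Position 3: ('o', 'o', 'b', 'd') => mismatch, stop
LCP = "lac" (length 3)

3


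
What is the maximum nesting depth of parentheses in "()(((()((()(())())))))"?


Input: "()(((()((()(())())))))"
Tracking depth:
  Position 0 '(': depth becomes 1
  Position 1 ')': depth becomes 0
  Position 2 '(': depth becomes 1
  Position 3 '(': depth becomes 2
  Position 4 '(': depth becomes 3
  Position 5 '(': depth becomes 4
  Position 6 ')': depth becomes 3
  Position 7 '(': depth becomes 4
  Position 8 '(': depth becomes 5
  Position 9 '(': depth becomes 6
  Position 10 ')': depth becomes 5
  Position 11 '(': depth becomes 6
  Position 12 '(': depth becomes 7
  Position 13 ')': depth becomes 6
  Position 14 ')': depth becomes 5
  Position 15 '(': depth becomes 6
  Position 16 ')': depth becomes 5
  Position 17 ')': depth becomes 4
  Position 18 ')': depth becomes 3
  Position 19 ')': depth becomes 2
  Position 20 ')': depth becomes 1
  Position 21 ')': depth becomes 0
Maximum depth reached: 7

7


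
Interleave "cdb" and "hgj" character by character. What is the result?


Interleaving "cdb" and "hgj":
  Position 0: 'c' from first, 'h' from second => "ch"
  Position 1: 'd' from first, 'g' from second => "dg"
  Position 2: 'b' from first, 'j' from second => "bj"
Result: chdgbj

chdgbj


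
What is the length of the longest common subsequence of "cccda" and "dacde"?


LCS of "cccda" and "dacde"
DP table:
           d    a    c    d    e
      0    0    0    0    0    0
  c   0    0    0    1    1    1
  c   0    0    0    1    1    1
  c   0    0    0    1    1    1
  d   0    1    1    1    2    2
  a   0    1    2    2    2    2
LCS length = dp[5][5] = 2

2


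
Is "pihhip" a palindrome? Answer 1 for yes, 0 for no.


Input: pihhip
Reversed: pihhip
  Compare pos 0 ('p') with pos 5 ('p'): match
  Compare pos 1 ('i') with pos 4 ('i'): match
  Compare pos 2 ('h') with pos 3 ('h'): match
Result: palindrome

1


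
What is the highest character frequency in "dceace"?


Input: dceace
Character counts:
  'a': 1
  'c': 2
  'd': 1
  'e': 2
Maximum frequency: 2

2


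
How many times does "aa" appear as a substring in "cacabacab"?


Searching for "aa" in "cacabacab"
Scanning each position:
  Position 0: "ca" => no
  Position 1: "ac" => no
  Position 2: "ca" => no
  Position 3: "ab" => no
  Position 4: "ba" => no
  Position 5: "ac" => no
  Position 6: "ca" => no
  Position 7: "ab" => no
Total occurrences: 0

0


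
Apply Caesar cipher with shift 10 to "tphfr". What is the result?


Caesar cipher: shift "tphfr" by 10
  't' (pos 19) + 10 = pos 3 = 'd'
  'p' (pos 15) + 10 = pos 25 = 'z'
  'h' (pos 7) + 10 = pos 17 = 'r'
  'f' (pos 5) + 10 = pos 15 = 'p'
  'r' (pos 17) + 10 = pos 1 = 'b'
Result: dzrpb

dzrpb


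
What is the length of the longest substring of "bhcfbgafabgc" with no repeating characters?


Input: "bhcfbgafabgc"
Sliding window (track last position of each char):
  Position 0 ('b'): window [0,0] length 1 -- new best
  Position 1 ('h'): window [0,1] length 2 -- new best
  Position 2 ('c'): window [0,2] length 3 -- new best
  Position 3 ('f'): window [0,3] length 4 -- new best
  Position 4 ('b'): repeat (last at 0), move window start to 1
  Position 4 ('b'): window [1,4] length 4
  Position 5 ('g'): window [1,5] length 5 -- new best
  Position 6 ('a'): window [1,6] length 6 -- new best
  Position 7 ('f'): repeat (last at 3), move window start to 4
  Position 7 ('f'): window [4,7] length 4
  Position 8 ('a'): repeat (last at 6), move window start to 7
  Position 8 ('a'): window [7,8] length 2
  Position 9 ('b'): window [7,9] length 3
  Position 10 ('g'): window [7,10] length 4
  Position 11 ('c'): window [7,11] length 5
Longest substring with no repeats: "hcfbga" with length 6

6


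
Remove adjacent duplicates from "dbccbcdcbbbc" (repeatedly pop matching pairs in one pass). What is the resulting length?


Input: dbccbcdcbbbc
Stack-based adjacent duplicate removal:
  Read 'd': push. Stack: d
  Read 'b': push. Stack: db
  Read 'c': push. Stack: dbc
  Read 'c': matches stack top 'c' => pop. Stack: db
  Read 'b': matches stack top 'b' => pop. Stack: d
  Read 'c': push. Stack: dc
  Read 'd': push. Stack: dcd
  Read 'c': push. Stack: dcdc
  Read 'b': push. Stack: dcdcb
  Read 'b': matches stack top 'b' => pop. Stack: dcdc
  Read 'b': push. Stack: dcdcb
  Read 'c': push. Stack: dcdcbc
Final stack: "dcdcbc" (length 6)

6


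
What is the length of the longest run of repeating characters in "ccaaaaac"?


Input: "ccaaaaac"
Scanning for longest run:
  Position 1 ('c'): continues run of 'c', length=2
  Position 2 ('a'): new char, reset run to 1
  Position 3 ('a'): continues run of 'a', length=2
  Position 4 ('a'): continues run of 'a', length=3
  Position 5 ('a'): continues run of 'a', length=4
  Position 6 ('a'): continues run of 'a', length=5
  Position 7 ('c'): new char, reset run to 1
Longest run: 'a' with length 5

5


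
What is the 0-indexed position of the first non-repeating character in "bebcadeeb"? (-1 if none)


Input: bebcadeeb
Character frequencies:
  'a': 1
  'b': 3
  'c': 1
  'd': 1
  'e': 3
Scanning left to right for freq == 1:
  Position 0 ('b'): freq=3, skip
  Position 1 ('e'): freq=3, skip
  Position 2 ('b'): freq=3, skip
  Position 3 ('c'): unique! => answer = 3

3


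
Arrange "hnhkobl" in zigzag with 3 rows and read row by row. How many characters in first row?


Zigzag "hnhkobl" into 3 rows:
Placing characters:
  'h' => row 0
  'n' => row 1
  'h' => row 2
  'k' => row 1
  'o' => row 0
  'b' => row 1
  'l' => row 2
Rows:
  Row 0: "ho"
  Row 1: "nkb"
  Row 2: "hl"
First row length: 2

2


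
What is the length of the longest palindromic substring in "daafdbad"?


Input: "daafdbad"
Checking substrings for palindromes:
  [1:3] "aa" (len 2) => palindrome
Longest palindromic substring: "aa" with length 2

2


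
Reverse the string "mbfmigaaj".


Input: mbfmigaaj
Reading characters right to left:
  Position 8: 'j'
  Position 7: 'a'
  Position 6: 'a'
  Position 5: 'g'
  Position 4: 'i'
  Position 3: 'm'
  Position 2: 'f'
  Position 1: 'b'
  Position 0: 'm'
Reversed: jaagimfbm

jaagimfbm


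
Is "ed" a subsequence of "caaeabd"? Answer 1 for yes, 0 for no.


Check if "ed" is a subsequence of "caaeabd"
Greedy scan:
  Position 0 ('c'): no match needed
  Position 1 ('a'): no match needed
  Position 2 ('a'): no match needed
  Position 3 ('e'): matches sub[0] = 'e'
  Position 4 ('a'): no match needed
  Position 5 ('b'): no match needed
  Position 6 ('d'): matches sub[1] = 'd'
All 2 characters matched => is a subsequence

1


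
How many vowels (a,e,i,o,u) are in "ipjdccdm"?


Input: ipjdccdm
Checking each character:
  'i' at position 0: vowel (running total: 1)
  'p' at position 1: consonant
  'j' at position 2: consonant
  'd' at position 3: consonant
  'c' at position 4: consonant
  'c' at position 5: consonant
  'd' at position 6: consonant
  'm' at position 7: consonant
Total vowels: 1

1


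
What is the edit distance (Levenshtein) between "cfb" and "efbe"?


Computing edit distance: "cfb" -> "efbe"
DP table:
           e    f    b    e
      0    1    2    3    4
  c   1    1    2    3    4
  f   2    2    1    2    3
  b   3    3    2    1    2
Edit distance = dp[3][4] = 2

2


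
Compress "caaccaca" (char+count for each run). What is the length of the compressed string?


Input: caaccaca
Runs:
  'c' x 1 => "c1"
  'a' x 2 => "a2"
  'c' x 2 => "c2"
  'a' x 1 => "a1"
  'c' x 1 => "c1"
  'a' x 1 => "a1"
Compressed: "c1a2c2a1c1a1"
Compressed length: 12

12


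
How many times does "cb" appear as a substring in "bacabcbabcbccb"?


Searching for "cb" in "bacabcbabcbccb"
Scanning each position:
  Position 0: "ba" => no
  Position 1: "ac" => no
  Position 2: "ca" => no
  Position 3: "ab" => no
  Position 4: "bc" => no
  Position 5: "cb" => MATCH
  Position 6: "ba" => no
  Position 7: "ab" => no
  Position 8: "bc" => no
  Position 9: "cb" => MATCH
  Position 10: "bc" => no
  Position 11: "cc" => no
  Position 12: "cb" => MATCH
Total occurrences: 3

3


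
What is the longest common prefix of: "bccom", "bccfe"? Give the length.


Words: bccom, bccfe
  Position 0: all 'b' => match
  Position 1: all 'c' => match
  Position 2: all 'c' => match
  Position 3: ('o', 'f') => mismatch, stop
LCP = "bcc" (length 3)

3


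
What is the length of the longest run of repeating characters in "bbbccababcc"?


Input: "bbbccababcc"
Scanning for longest run:
  Position 1 ('b'): continues run of 'b', length=2
  Position 2 ('b'): continues run of 'b', length=3
  Position 3 ('c'): new char, reset run to 1
  Position 4 ('c'): continues run of 'c', length=2
  Position 5 ('a'): new char, reset run to 1
  Position 6 ('b'): new char, reset run to 1
  Position 7 ('a'): new char, reset run to 1
  Position 8 ('b'): new char, reset run to 1
  Position 9 ('c'): new char, reset run to 1
  Position 10 ('c'): continues run of 'c', length=2
Longest run: 'b' with length 3

3


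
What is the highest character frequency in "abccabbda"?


Input: abccabbda
Character counts:
  'a': 3
  'b': 3
  'c': 2
  'd': 1
Maximum frequency: 3

3


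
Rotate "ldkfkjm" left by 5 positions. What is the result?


Input: "ldkfkjm", rotate left by 5
First 5 characters: "ldkfk"
Remaining characters: "jm"
Concatenate remaining + first: "jm" + "ldkfk" = "jmldkfk"

jmldkfk


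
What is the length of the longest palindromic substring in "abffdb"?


Input: "abffdb"
Checking substrings for palindromes:
  [2:4] "ff" (len 2) => palindrome
Longest palindromic substring: "ff" with length 2

2


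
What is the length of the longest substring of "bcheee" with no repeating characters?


Input: "bcheee"
Sliding window (track last position of each char):
  Position 0 ('b'): window [0,0] length 1 -- new best
  Position 1 ('c'): window [0,1] length 2 -- new best
  Position 2 ('h'): window [0,2] length 3 -- new best
  Position 3 ('e'): window [0,3] length 4 -- new best
  Position 4 ('e'): repeat (last at 3), move window start to 4
  Position 4 ('e'): window [4,4] length 1
  Position 5 ('e'): repeat (last at 4), move window start to 5
  Position 5 ('e'): window [5,5] length 1
Longest substring with no repeats: "bche" with length 4

4


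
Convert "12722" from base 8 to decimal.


Input: "12722" in base 8
Positional expansion:
  Digit '1' (value 1) x 8^4 = 4096
  Digit '2' (value 2) x 8^3 = 1024
  Digit '7' (value 7) x 8^2 = 448
  Digit '2' (value 2) x 8^1 = 16
  Digit '2' (value 2) x 8^0 = 2
Sum = 5586

5586


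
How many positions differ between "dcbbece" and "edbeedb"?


Comparing "dcbbece" and "edbeedb" position by position:
  Position 0: 'd' vs 'e' => DIFFER
  Position 1: 'c' vs 'd' => DIFFER
  Position 2: 'b' vs 'b' => same
  Position 3: 'b' vs 'e' => DIFFER
  Position 4: 'e' vs 'e' => same
  Position 5: 'c' vs 'd' => DIFFER
  Position 6: 'e' vs 'b' => DIFFER
Positions that differ: 5

5


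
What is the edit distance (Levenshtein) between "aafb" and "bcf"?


Computing edit distance: "aafb" -> "bcf"
DP table:
           b    c    f
      0    1    2    3
  a   1    1    2    3
  a   2    2    2    3
  f   3    3    3    2
  b   4    3    4    3
Edit distance = dp[4][3] = 3

3


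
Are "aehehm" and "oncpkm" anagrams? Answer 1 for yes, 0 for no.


Strings: "aehehm", "oncpkm"
Sorted first:  aeehhm
Sorted second: ckmnop
Differ at position 0: 'a' vs 'c' => not anagrams

0


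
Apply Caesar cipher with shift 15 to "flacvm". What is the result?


Caesar cipher: shift "flacvm" by 15
  'f' (pos 5) + 15 = pos 20 = 'u'
  'l' (pos 11) + 15 = pos 0 = 'a'
  'a' (pos 0) + 15 = pos 15 = 'p'
  'c' (pos 2) + 15 = pos 17 = 'r'
  'v' (pos 21) + 15 = pos 10 = 'k'
  'm' (pos 12) + 15 = pos 1 = 'b'
Result: uaprkb

uaprkb


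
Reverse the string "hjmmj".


Input: hjmmj
Reading characters right to left:
  Position 4: 'j'
  Position 3: 'm'
  Position 2: 'm'
  Position 1: 'j'
  Position 0: 'h'
Reversed: jmmjh

jmmjh


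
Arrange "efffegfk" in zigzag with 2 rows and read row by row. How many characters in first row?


Zigzag "efffegfk" into 2 rows:
Placing characters:
  'e' => row 0
  'f' => row 1
  'f' => row 0
  'f' => row 1
  'e' => row 0
  'g' => row 1
  'f' => row 0
  'k' => row 1
Rows:
  Row 0: "efef"
  Row 1: "ffgk"
First row length: 4

4


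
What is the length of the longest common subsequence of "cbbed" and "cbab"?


LCS of "cbbed" and "cbab"
DP table:
           c    b    a    b
      0    0    0    0    0
  c   0    1    1    1    1
  b   0    1    2    2    2
  b   0    1    2    2    3
  e   0    1    2    2    3
  d   0    1    2    2    3
LCS length = dp[5][4] = 3

3


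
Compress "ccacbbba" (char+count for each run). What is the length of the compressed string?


Input: ccacbbba
Runs:
  'c' x 2 => "c2"
  'a' x 1 => "a1"
  'c' x 1 => "c1"
  'b' x 3 => "b3"
  'a' x 1 => "a1"
Compressed: "c2a1c1b3a1"
Compressed length: 10

10


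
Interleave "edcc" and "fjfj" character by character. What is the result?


Interleaving "edcc" and "fjfj":
  Position 0: 'e' from first, 'f' from second => "ef"
  Position 1: 'd' from first, 'j' from second => "dj"
  Position 2: 'c' from first, 'f' from second => "cf"
  Position 3: 'c' from first, 'j' from second => "cj"
Result: efdjcfcj

efdjcfcj


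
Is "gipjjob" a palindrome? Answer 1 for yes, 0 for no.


Input: gipjjob
Reversed: bojjpig
  Compare pos 0 ('g') with pos 6 ('b'): MISMATCH
  Compare pos 1 ('i') with pos 5 ('o'): MISMATCH
  Compare pos 2 ('p') with pos 4 ('j'): MISMATCH
Result: not a palindrome

0


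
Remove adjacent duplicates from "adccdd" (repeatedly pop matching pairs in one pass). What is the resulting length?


Input: adccdd
Stack-based adjacent duplicate removal:
  Read 'a': push. Stack: a
  Read 'd': push. Stack: ad
  Read 'c': push. Stack: adc
  Read 'c': matches stack top 'c' => pop. Stack: ad
  Read 'd': matches stack top 'd' => pop. Stack: a
  Read 'd': push. Stack: ad
Final stack: "ad" (length 2)

2


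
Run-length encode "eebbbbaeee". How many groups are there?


Input: eebbbbaeee
Scanning for consecutive runs:
  Group 1: 'e' x 2 (positions 0-1)
  Group 2: 'b' x 4 (positions 2-5)
  Group 3: 'a' x 1 (positions 6-6)
  Group 4: 'e' x 3 (positions 7-9)
Total groups: 4

4


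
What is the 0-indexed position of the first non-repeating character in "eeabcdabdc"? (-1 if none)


Input: eeabcdabdc
Character frequencies:
  'a': 2
  'b': 2
  'c': 2
  'd': 2
  'e': 2
Scanning left to right for freq == 1:
  Position 0 ('e'): freq=2, skip
  Position 1 ('e'): freq=2, skip
  Position 2 ('a'): freq=2, skip
  Position 3 ('b'): freq=2, skip
  Position 4 ('c'): freq=2, skip
  Position 5 ('d'): freq=2, skip
  Position 6 ('a'): freq=2, skip
  Position 7 ('b'): freq=2, skip
  Position 8 ('d'): freq=2, skip
  Position 9 ('c'): freq=2, skip
  No unique character found => answer = -1

-1


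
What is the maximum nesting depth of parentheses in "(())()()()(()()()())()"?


Input: "(())()()()(()()()())()"
Tracking depth:
  Position 0 '(': depth becomes 1
  Position 1 '(': depth becomes 2
  Position 2 ')': depth becomes 1
  Position 3 ')': depth becomes 0
  Position 4 '(': depth becomes 1
  Position 5 ')': depth becomes 0
  Position 6 '(': depth becomes 1
  Position 7 ')': depth becomes 0
  Position 8 '(': depth becomes 1
  Position 9 ')': depth becomes 0
  Position 10 '(': depth becomes 1
  Position 11 '(': depth becomes 2
  Position 12 ')': depth becomes 1
  Position 13 '(': depth becomes 2
  Position 14 ')': depth becomes 1
  Position 15 '(': depth becomes 2
  Position 16 ')': depth becomes 1
  Position 17 '(': depth becomes 2
  Position 18 ')': depth becomes 1
  Position 19 ')': depth becomes 0
  Position 20 '(': depth becomes 1
  Position 21 ')': depth becomes 0
Maximum depth reached: 2

2


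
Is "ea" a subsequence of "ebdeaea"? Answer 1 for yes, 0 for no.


Check if "ea" is a subsequence of "ebdeaea"
Greedy scan:
  Position 0 ('e'): matches sub[0] = 'e'
  Position 1 ('b'): no match needed
  Position 2 ('d'): no match needed
  Position 3 ('e'): no match needed
  Position 4 ('a'): matches sub[1] = 'a'
  Position 5 ('e'): no match needed
  Position 6 ('a'): no match needed
All 2 characters matched => is a subsequence

1


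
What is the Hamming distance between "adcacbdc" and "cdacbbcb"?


Comparing "adcacbdc" and "cdacbbcb" position by position:
  Position 0: 'a' vs 'c' => differ
  Position 1: 'd' vs 'd' => same
  Position 2: 'c' vs 'a' => differ
  Position 3: 'a' vs 'c' => differ
  Position 4: 'c' vs 'b' => differ
  Position 5: 'b' vs 'b' => same
  Position 6: 'd' vs 'c' => differ
  Position 7: 'c' vs 'b' => differ
Total differences (Hamming distance): 6

6


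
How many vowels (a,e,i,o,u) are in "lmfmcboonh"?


Input: lmfmcboonh
Checking each character:
  'l' at position 0: consonant
  'm' at position 1: consonant
  'f' at position 2: consonant
  'm' at position 3: consonant
  'c' at position 4: consonant
  'b' at position 5: consonant
  'o' at position 6: vowel (running total: 1)
  'o' at position 7: vowel (running total: 2)
  'n' at position 8: consonant
  'h' at position 9: consonant
Total vowels: 2

2


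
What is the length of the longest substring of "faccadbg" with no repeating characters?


Input: "faccadbg"
Sliding window (track last position of each char):
  Position 0 ('f'): window [0,0] length 1 -- new best
  Position 1 ('a'): window [0,1] length 2 -- new best
  Position 2 ('c'): window [0,2] length 3 -- new best
  Position 3 ('c'): repeat (last at 2), move window start to 3
  Position 3 ('c'): window [3,3] length 1
  Position 4 ('a'): window [3,4] length 2
  Position 5 ('d'): window [3,5] length 3
  Position 6 ('b'): window [3,6] length 4 -- new best
  Position 7 ('g'): window [3,7] length 5 -- new best
Longest substring with no repeats: "cadbg" with length 5

5


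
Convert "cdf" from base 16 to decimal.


Input: "cdf" in base 16
Positional expansion:
  Digit 'c' (value 12) x 16^2 = 3072
  Digit 'd' (value 13) x 16^1 = 208
  Digit 'f' (value 15) x 16^0 = 15
Sum = 3295

3295


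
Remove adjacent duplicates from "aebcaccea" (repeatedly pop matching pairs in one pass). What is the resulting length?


Input: aebcaccea
Stack-based adjacent duplicate removal:
  Read 'a': push. Stack: a
  Read 'e': push. Stack: ae
  Read 'b': push. Stack: aeb
  Read 'c': push. Stack: aebc
  Read 'a': push. Stack: aebca
  Read 'c': push. Stack: aebcac
  Read 'c': matches stack top 'c' => pop. Stack: aebca
  Read 'e': push. Stack: aebcae
  Read 'a': push. Stack: aebcaea
Final stack: "aebcaea" (length 7)

7


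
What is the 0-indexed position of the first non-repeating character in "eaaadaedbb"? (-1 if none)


Input: eaaadaedbb
Character frequencies:
  'a': 4
  'b': 2
  'd': 2
  'e': 2
Scanning left to right for freq == 1:
  Position 0 ('e'): freq=2, skip
  Position 1 ('a'): freq=4, skip
  Position 2 ('a'): freq=4, skip
  Position 3 ('a'): freq=4, skip
  Position 4 ('d'): freq=2, skip
  Position 5 ('a'): freq=4, skip
  Position 6 ('e'): freq=2, skip
  Position 7 ('d'): freq=2, skip
  Position 8 ('b'): freq=2, skip
  Position 9 ('b'): freq=2, skip
  No unique character found => answer = -1

-1


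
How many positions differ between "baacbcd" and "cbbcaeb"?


Comparing "baacbcd" and "cbbcaeb" position by position:
  Position 0: 'b' vs 'c' => DIFFER
  Position 1: 'a' vs 'b' => DIFFER
  Position 2: 'a' vs 'b' => DIFFER
  Position 3: 'c' vs 'c' => same
  Position 4: 'b' vs 'a' => DIFFER
  Position 5: 'c' vs 'e' => DIFFER
  Position 6: 'd' vs 'b' => DIFFER
Positions that differ: 6

6


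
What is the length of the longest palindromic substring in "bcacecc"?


Input: "bcacecc"
Checking substrings for palindromes:
  [1:4] "cac" (len 3) => palindrome
  [3:6] "cec" (len 3) => palindrome
  [5:7] "cc" (len 2) => palindrome
Longest palindromic substring: "cac" with length 3

3


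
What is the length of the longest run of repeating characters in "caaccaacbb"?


Input: "caaccaacbb"
Scanning for longest run:
  Position 1 ('a'): new char, reset run to 1
  Position 2 ('a'): continues run of 'a', length=2
  Position 3 ('c'): new char, reset run to 1
  Position 4 ('c'): continues run of 'c', length=2
  Position 5 ('a'): new char, reset run to 1
  Position 6 ('a'): continues run of 'a', length=2
  Position 7 ('c'): new char, reset run to 1
  Position 8 ('b'): new char, reset run to 1
  Position 9 ('b'): continues run of 'b', length=2
Longest run: 'a' with length 2

2


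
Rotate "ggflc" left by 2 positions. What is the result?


Input: "ggflc", rotate left by 2
First 2 characters: "gg"
Remaining characters: "flc"
Concatenate remaining + first: "flc" + "gg" = "flcgg"

flcgg


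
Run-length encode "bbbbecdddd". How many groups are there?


Input: bbbbecdddd
Scanning for consecutive runs:
  Group 1: 'b' x 4 (positions 0-3)
  Group 2: 'e' x 1 (positions 4-4)
  Group 3: 'c' x 1 (positions 5-5)
  Group 4: 'd' x 4 (positions 6-9)
Total groups: 4

4


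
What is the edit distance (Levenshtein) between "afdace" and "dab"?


Computing edit distance: "afdace" -> "dab"
DP table:
           d    a    b
      0    1    2    3
  a   1    1    1    2
  f   2    2    2    2
  d   3    2    3    3
  a   4    3    2    3
  c   5    4    3    3
  e   6    5    4    4
Edit distance = dp[6][3] = 4

4


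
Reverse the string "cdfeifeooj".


Input: cdfeifeooj
Reading characters right to left:
  Position 9: 'j'
  Position 8: 'o'
  Position 7: 'o'
  Position 6: 'e'
  Position 5: 'f'
  Position 4: 'i'
  Position 3: 'e'
  Position 2: 'f'
  Position 1: 'd'
  Position 0: 'c'
Reversed: jooefiefdc

jooefiefdc
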